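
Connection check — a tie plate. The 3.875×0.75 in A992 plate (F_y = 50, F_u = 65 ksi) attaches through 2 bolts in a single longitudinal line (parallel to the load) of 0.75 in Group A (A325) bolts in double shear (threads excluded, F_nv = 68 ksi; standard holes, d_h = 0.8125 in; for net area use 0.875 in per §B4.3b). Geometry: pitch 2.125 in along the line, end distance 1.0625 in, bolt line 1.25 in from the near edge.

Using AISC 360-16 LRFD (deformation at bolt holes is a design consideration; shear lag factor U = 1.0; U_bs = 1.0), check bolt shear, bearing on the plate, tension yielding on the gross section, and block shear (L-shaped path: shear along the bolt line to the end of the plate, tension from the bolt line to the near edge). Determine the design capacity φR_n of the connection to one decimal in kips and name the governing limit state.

Bolt shear: A_b = π(0.75)²/4 = 0.44179 in². φR_n = 0.75 × 68 × 0.44179 × 2 × 2 = 90.1 kips.
Bearing (0.75 in plate, F_u = 65 ksi): end bolts L_c = 1.0625 − 0.8125/2 = 0.65625, R_n = min(1.2×0.65625×0.75×65, 2.4×0.75×0.75×65) = 38.391 kips/bolt; interior L_c = 2.125 − 0.8125 = 1.3125, R_n = 76.781 kips/bolt. φR_n = 0.75 × (1×38.391 + 1×76.781) = 86.4 kips.
Tension yield (gross): A_g = 3.875×0.75 = 2.9063 in². φR_n = 0.90 × 50 × 2.9063 = 130.8 kips.
Block shear: shear path 1×[1.0625+1×2.125] = 1×3.1875 in, A_gv = 2.3906, A_nv = 1×(3.1875 − 1.5×0.875)×0.75 = 1.4063 in²; tension to near edge: (1.25 − 0.5×0.875)×0.75 = 0.60938 in². R_n = min(0.6×65×1.4063, 0.6×50×2.3906) + 1.0×65×0.60938 = min(54.846, 71.718) + 39.61 = 94.456 kips. φR_n = 0.75 × 94.456 = 70.8 kips.
Governing: min(90.1, 86.4, 130.8, 70.8) = 70.8 kips → block shear.

70.8 kips (block shear governs)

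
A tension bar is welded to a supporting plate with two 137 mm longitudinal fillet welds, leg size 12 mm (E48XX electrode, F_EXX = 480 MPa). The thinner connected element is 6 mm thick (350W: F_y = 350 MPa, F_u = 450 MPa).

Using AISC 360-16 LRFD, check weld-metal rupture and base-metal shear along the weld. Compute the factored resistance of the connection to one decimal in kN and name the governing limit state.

Weld metal: throat = 0.707×12 = 8.484 mm, L = 2×137 = 274 mm. φR_n = 0.75 × 0.6 × 480 × 8.484 × 274 = 502.1 kN.
Base metal shear (6 mm plate): yield φR_n = 1.0×0.6×350×6×274 = 345.2 kN; rupture φR_n = 0.75×0.6×450×6×274 = 332.9 kN; take 332.9 kN (rupture).
Governing: min(502.1, 332.9) = 332.9 kN → base-metal shear.

332.9 kN (base-metal shear governs)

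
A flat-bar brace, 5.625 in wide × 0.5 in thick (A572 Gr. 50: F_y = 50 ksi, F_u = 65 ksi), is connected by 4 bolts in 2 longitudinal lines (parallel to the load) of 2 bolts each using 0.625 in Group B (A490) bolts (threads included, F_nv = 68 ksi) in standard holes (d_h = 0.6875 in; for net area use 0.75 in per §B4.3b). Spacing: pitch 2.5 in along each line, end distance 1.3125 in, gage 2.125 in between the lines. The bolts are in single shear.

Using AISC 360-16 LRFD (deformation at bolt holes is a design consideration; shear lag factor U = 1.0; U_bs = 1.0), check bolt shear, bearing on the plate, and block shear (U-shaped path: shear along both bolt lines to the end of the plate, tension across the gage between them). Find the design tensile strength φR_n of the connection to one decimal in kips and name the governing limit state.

62.6 kips (bolt shear governs)

Bolt shear: A_b = π(0.625)²/4 = 0.3068 in². φR_n = 0.75 × 68 × 0.3068 × 4 × 1 = 62.6 kips.
Bearing (0.5 in plate, F_u = 65 ksi): end bolts L_c = 1.3125 − 0.6875/2 = 0.96875, R_n = min(1.2×0.96875×0.5×65, 2.4×0.625×0.5×65) = 37.781 kips/bolt; interior L_c = 2.5 − 0.6875 = 1.8125, R_n = 48.75 kips/bolt. φR_n = 0.75 × (2×37.781 + 2×48.75) = 129.8 kips.
Block shear: shear path 2×[1.3125+1×2.5] = 2×3.8125 in, A_gv = 3.8125, A_nv = 2×(3.8125 − 1.5×0.75)×0.5 = 2.6875 in²; tension across gage: (2.125 − 1×0.75)×0.5 = 0.6875 in². R_n = min(0.6×65×2.6875, 0.6×50×3.8125) + 1.0×65×0.6875 = min(104.81, 114.38) + 44.688 = 149.5 kips. φR_n = 0.75 × 149.5 = 112.1 kips.
Governing: min(62.6, 129.8, 112.1) = 62.6 kips → bolt shear.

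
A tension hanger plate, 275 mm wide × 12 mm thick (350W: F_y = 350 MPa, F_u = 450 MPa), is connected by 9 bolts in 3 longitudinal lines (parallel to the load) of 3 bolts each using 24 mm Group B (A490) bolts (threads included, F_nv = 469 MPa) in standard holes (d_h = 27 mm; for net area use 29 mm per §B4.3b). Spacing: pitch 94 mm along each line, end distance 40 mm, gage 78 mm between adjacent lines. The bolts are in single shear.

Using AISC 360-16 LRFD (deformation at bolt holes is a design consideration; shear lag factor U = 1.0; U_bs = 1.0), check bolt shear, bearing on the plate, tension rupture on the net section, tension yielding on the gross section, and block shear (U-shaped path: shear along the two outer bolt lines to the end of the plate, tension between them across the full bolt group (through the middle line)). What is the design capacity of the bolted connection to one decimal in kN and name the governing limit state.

761.4 kN (net-section rupture governs)

Bolt shear: A_b = π(24)²/4 = 452.39 mm². φR_n = 0.75 × 469 × 452.39 × 9 × 1 = 1432.2 kN.
Bearing (12 mm plate, F_u = 450 MPa): end bolts L_c = 40 − 27/2 = 26.5, R_n = min(1.2×26.5×12×450, 2.4×24×12×450) = 171.72 kN/bolt; interior L_c = 94 − 27 = 67, R_n = 311.04 kN/bolt. φR_n = 0.75 × (3×171.72 + 6×311.04) = 1786.1 kN.
Tension rupture (net): A_n = (275 − 3×29)×12 = 2256 mm² (U = 1.0, A_e = A_n). φR_n = 0.75 × 450 × 2256 = 761.4 kN.
Tension yield (gross): A_g = 275×12 = 3300 mm². φR_n = 0.90 × 350 × 3300 = 1039.5 kN.
Block shear: shear path 2×[40+2×94] = 2×228 mm, A_gv = 5472, A_nv = 2×(228 − 2.5×29)×12 = 3732 mm²; tension across gage: (156 − 2×29)×12 = 1176 mm². R_n = min(0.6×450×3732, 0.6×350×5472) + 1.0×450×1176 = min(1007.6, 1149.1) + 529.2 = 1536.8 kN. φR_n = 0.75 × 1536.8 = 1152.6 kN.
Governing: min(1432.2, 1786.1, 761.4, 1039.5, 1152.6) = 761.4 kN → net-section rupture.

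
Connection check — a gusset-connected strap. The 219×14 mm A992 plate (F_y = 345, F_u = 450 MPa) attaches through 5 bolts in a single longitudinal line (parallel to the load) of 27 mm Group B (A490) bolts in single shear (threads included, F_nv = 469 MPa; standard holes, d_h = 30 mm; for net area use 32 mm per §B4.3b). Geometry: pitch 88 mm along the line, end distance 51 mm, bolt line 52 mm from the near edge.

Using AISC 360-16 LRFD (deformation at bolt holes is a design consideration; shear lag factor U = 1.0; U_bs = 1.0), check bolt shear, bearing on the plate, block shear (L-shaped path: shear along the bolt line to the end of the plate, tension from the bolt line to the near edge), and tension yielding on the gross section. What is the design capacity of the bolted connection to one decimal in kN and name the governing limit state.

Bolt shear: A_b = π(27)²/4 = 572.56 mm². φR_n = 0.75 × 469 × 572.56 × 5 × 1 = 1007.0 kN.
Bearing (14 mm plate, F_u = 450 MPa): end bolts L_c = 51 − 30/2 = 36, R_n = min(1.2×36×14×450, 2.4×27×14×450) = 272.16 kN/bolt; interior L_c = 88 − 30 = 58, R_n = 408.24 kN/bolt. φR_n = 0.75 × (1×272.16 + 4×408.24) = 1428.8 kN.
Block shear: shear path 1×[51+4×88] = 1×403 mm, A_gv = 5642, A_nv = 1×(403 − 4.5×32)×14 = 3626 mm²; tension to near edge: (52 − 0.5×32)×14 = 504 mm². R_n = min(0.6×450×3626, 0.6×345×5642) + 1.0×450×504 = min(979.02, 1167.9) + 226.8 = 1205.8 kN. φR_n = 0.75 × 1205.8 = 904.4 kN.
Tension yield (gross): A_g = 219×14 = 3066 mm². φR_n = 0.90 × 345 × 3066 = 952.0 kN.
Governing: min(1007.0, 1428.8, 904.4, 952.0) = 904.4 kN → block shear.

904.4 kN (block shear governs)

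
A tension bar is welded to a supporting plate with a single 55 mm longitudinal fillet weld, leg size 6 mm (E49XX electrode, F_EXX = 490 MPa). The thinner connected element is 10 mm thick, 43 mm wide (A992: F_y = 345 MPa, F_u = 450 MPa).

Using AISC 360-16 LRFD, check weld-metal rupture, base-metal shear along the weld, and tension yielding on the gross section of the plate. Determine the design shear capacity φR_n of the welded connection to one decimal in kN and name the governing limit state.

Weld metal: throat = 0.707×6 = 4.242 mm, L = 55 mm. φR_n = 0.75 × 0.6 × 490 × 4.242 × 55 = 51.4 kN.
Base metal shear (10 mm plate): yield φR_n = 1.0×0.6×345×10×55 = 113.9 kN; rupture φR_n = 0.75×0.6×450×10×55 = 111.4 kN; take 111.4 kN (rupture).
Tension yield (gross): A_g = 43×10 = 430 mm². φR_n = 0.90 × 345 × 430 = 133.5 kN.
Governing: min(51.4, 111.4, 133.5) = 51.4 kN → weld metal.

51.4 kN (weld metal governs)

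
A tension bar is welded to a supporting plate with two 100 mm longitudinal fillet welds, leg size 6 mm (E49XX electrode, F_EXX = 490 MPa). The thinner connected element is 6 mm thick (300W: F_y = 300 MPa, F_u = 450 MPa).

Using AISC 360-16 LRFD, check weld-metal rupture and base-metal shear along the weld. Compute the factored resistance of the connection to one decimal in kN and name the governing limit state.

187.1 kN (weld metal governs)

Weld metal: throat = 0.707×6 = 4.242 mm, L = 2×100 = 200 mm. φR_n = 0.75 × 0.6 × 490 × 4.242 × 200 = 187.1 kN.
Base metal shear (6 mm plate): yield φR_n = 1.0×0.6×300×6×200 = 216.0 kN; rupture φR_n = 0.75×0.6×450×6×200 = 243.0 kN; take 216.0 kN (yield).
Governing: min(187.1, 216.0) = 187.1 kN → weld metal.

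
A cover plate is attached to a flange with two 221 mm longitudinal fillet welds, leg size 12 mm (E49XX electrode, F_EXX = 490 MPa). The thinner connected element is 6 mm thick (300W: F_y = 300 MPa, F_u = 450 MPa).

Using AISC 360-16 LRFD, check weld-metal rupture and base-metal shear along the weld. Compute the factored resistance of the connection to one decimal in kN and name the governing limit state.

477.4 kN (base-metal shear governs)

Weld metal: throat = 0.707×12 = 8.484 mm, L = 2×221 = 442 mm. φR_n = 0.75 × 0.6 × 490 × 8.484 × 442 = 826.9 kN.
Base metal shear (6 mm plate): yield φR_n = 1.0×0.6×300×6×442 = 477.4 kN; rupture φR_n = 0.75×0.6×450×6×442 = 537.0 kN; take 477.4 kN (yield).
Governing: min(826.9, 477.4) = 477.4 kN → base-metal shear.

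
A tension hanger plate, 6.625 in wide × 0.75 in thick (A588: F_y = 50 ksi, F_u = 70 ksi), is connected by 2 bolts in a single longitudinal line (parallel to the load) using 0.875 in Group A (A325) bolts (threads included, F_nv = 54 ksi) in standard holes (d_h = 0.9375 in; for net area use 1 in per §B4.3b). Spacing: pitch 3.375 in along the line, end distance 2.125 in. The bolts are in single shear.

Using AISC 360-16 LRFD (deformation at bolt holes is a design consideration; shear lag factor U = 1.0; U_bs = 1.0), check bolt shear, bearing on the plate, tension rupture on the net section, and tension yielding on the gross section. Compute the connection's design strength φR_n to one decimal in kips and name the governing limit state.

48.7 kips (bolt shear governs)

Bolt shear: A_b = π(0.875)²/4 = 0.60132 in². φR_n = 0.75 × 54 × 0.60132 × 2 × 1 = 48.7 kips.
Bearing (0.75 in plate, F_u = 70 ksi): end bolts L_c = 2.125 − 0.9375/2 = 1.65625, R_n = min(1.2×1.65625×0.75×70, 2.4×0.875×0.75×70) = 104.34 kips/bolt; interior L_c = 3.375 − 0.9375 = 2.4375, R_n = 110.25 kips/bolt. φR_n = 0.75 × (1×104.34 + 1×110.25) = 160.9 kips.
Tension rupture (net): A_n = (6.625 − 1×1)×0.75 = 4.2188 in² (U = 1.0, A_e = A_n). φR_n = 0.75 × 70 × 4.2188 = 221.5 kips.
Tension yield (gross): A_g = 6.625×0.75 = 4.9688 in². φR_n = 0.90 × 50 × 4.9688 = 223.6 kips.
Governing: min(48.7, 160.9, 221.5, 223.6) = 48.7 kips → bolt shear.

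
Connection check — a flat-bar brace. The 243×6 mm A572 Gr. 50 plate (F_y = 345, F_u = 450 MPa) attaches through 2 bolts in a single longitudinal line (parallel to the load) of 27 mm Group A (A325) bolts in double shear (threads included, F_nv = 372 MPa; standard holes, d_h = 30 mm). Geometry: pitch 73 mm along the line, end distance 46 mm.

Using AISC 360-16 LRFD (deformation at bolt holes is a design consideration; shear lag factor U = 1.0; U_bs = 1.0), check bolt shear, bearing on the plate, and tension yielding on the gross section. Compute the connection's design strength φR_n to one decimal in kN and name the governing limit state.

179.8 kN (bearing governs)

Bolt shear: A_b = π(27)²/4 = 572.56 mm². φR_n = 0.75 × 372 × 572.56 × 2 × 2 = 639.0 kN.
Bearing (6 mm plate, F_u = 450 MPa): end bolts L_c = 46 − 30/2 = 31, R_n = min(1.2×31×6×450, 2.4×27×6×450) = 100.44 kN/bolt; interior L_c = 73 − 30 = 43, R_n = 139.32 kN/bolt. φR_n = 0.75 × (1×100.44 + 1×139.32) = 179.8 kN.
Tension yield (gross): A_g = 243×6 = 1458 mm². φR_n = 0.90 × 345 × 1458 = 452.7 kN.
Governing: min(639.0, 179.8, 452.7) = 179.8 kN → bearing.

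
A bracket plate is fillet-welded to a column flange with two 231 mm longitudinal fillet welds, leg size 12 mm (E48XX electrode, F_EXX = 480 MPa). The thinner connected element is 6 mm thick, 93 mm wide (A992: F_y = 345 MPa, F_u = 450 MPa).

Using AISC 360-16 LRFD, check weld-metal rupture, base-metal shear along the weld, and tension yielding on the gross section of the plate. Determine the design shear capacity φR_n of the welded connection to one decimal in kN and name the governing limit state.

173.3 kN (gross-section yield governs)

Weld metal: throat = 0.707×12 = 8.484 mm, L = 2×231 = 462 mm. φR_n = 0.75 × 0.6 × 480 × 8.484 × 462 = 846.6 kN.
Base metal shear (6 mm plate): yield φR_n = 1.0×0.6×345×6×462 = 573.8 kN; rupture φR_n = 0.75×0.6×450×6×462 = 561.3 kN; take 561.3 kN (rupture).
Tension yield (gross): A_g = 93×6 = 558 mm². φR_n = 0.90 × 345 × 558 = 173.3 kN.
Governing: min(846.6, 561.3, 173.3) = 173.3 kN → gross-section yield.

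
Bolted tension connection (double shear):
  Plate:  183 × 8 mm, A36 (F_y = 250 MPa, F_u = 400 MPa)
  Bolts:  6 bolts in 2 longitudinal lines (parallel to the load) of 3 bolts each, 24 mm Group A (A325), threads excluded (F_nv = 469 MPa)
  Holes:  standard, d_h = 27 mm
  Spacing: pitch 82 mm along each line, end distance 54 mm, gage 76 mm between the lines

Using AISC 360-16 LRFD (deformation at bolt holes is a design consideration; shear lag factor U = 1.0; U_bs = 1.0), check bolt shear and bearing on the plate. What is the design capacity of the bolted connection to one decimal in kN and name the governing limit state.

Bolt shear: A_b = π(24)²/4 = 452.39 mm². φR_n = 0.75 × 469 × 452.39 × 6 × 2 = 1909.5 kN.
Bearing (8 mm plate, F_u = 400 MPa): end bolts L_c = 54 − 27/2 = 40.5, R_n = min(1.2×40.5×8×400, 2.4×24×8×400) = 155.52 kN/bolt; interior L_c = 82 − 27 = 55, R_n = 184.32 kN/bolt. φR_n = 0.75 × (2×155.52 + 4×184.32) = 786.2 kN.
Governing: min(1909.5, 786.2) = 786.2 kN → bearing.

786.2 kN (bearing governs)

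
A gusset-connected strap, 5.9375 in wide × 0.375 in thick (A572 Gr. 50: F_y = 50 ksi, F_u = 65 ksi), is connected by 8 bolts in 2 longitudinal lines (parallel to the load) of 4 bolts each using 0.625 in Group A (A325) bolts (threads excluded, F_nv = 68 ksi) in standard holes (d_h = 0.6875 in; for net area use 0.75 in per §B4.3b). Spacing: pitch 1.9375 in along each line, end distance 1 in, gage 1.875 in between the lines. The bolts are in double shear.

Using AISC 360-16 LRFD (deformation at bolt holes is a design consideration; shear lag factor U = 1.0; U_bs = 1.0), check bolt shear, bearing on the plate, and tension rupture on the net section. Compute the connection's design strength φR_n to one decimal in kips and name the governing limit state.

Bolt shear: A_b = π(0.625)²/4 = 0.3068 in². φR_n = 0.75 × 68 × 0.3068 × 8 × 2 = 250.3 kips.
Bearing (0.375 in plate, F_u = 65 ksi): end bolts L_c = 1 − 0.6875/2 = 0.65625, R_n = min(1.2×0.65625×0.375×65, 2.4×0.625×0.375×65) = 19.195 kips/bolt; interior L_c = 1.9375 − 0.6875 = 1.25, R_n = 36.563 kips/bolt. φR_n = 0.75 × (2×19.195 + 6×36.563) = 193.3 kips.
Tension rupture (net): A_n = (5.9375 − 2×0.75)×0.375 = 1.6641 in² (U = 1.0, A_e = A_n). φR_n = 0.75 × 65 × 1.6641 = 81.1 kips.
Governing: min(250.3, 193.3, 81.1) = 81.1 kips → net-section rupture.

81.1 kips (net-section rupture governs)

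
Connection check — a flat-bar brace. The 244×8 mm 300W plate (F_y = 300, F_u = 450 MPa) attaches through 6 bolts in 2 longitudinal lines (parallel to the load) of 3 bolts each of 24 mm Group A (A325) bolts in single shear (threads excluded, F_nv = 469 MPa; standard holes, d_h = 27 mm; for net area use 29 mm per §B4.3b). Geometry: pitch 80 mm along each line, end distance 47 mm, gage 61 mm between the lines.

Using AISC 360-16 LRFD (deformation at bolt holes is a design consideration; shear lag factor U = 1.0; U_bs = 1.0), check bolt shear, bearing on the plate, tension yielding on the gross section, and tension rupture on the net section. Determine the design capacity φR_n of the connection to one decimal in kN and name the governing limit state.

502.2 kN (net-section rupture governs)

Bolt shear: A_b = π(24)²/4 = 452.39 mm². φR_n = 0.75 × 469 × 452.39 × 6 × 1 = 954.8 kN.
Bearing (8 mm plate, F_u = 450 MPa): end bolts L_c = 47 − 27/2 = 33.5, R_n = min(1.2×33.5×8×450, 2.4×24×8×450) = 144.72 kN/bolt; interior L_c = 80 − 27 = 53, R_n = 207.36 kN/bolt. φR_n = 0.75 × (2×144.72 + 4×207.36) = 839.2 kN.
Tension yield (gross): A_g = 244×8 = 1952 mm². φR_n = 0.90 × 300 × 1952 = 527.0 kN.
Tension rupture (net): A_n = (244 − 2×29)×8 = 1488 mm² (U = 1.0, A_e = A_n). φR_n = 0.75 × 450 × 1488 = 502.2 kN.
Governing: min(954.8, 839.2, 527.0, 502.2) = 502.2 kN → net-section rupture.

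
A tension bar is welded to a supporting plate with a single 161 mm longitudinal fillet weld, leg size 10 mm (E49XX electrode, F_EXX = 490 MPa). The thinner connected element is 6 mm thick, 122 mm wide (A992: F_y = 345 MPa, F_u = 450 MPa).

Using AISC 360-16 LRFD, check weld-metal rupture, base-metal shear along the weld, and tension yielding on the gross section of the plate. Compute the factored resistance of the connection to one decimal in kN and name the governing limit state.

Weld metal: throat = 0.707×10 = 7.07 mm, L = 161 mm. φR_n = 0.75 × 0.6 × 490 × 7.07 × 161 = 251.0 kN.
Base metal shear (6 mm plate): yield φR_n = 1.0×0.6×345×6×161 = 200.0 kN; rupture φR_n = 0.75×0.6×450×6×161 = 195.6 kN; take 195.6 kN (rupture).
Tension yield (gross): A_g = 122×6 = 732 mm². φR_n = 0.90 × 345 × 732 = 227.3 kN.
Governing: min(251.0, 195.6, 227.3) = 195.6 kN → base-metal shear.

195.6 kN (base-metal shear governs)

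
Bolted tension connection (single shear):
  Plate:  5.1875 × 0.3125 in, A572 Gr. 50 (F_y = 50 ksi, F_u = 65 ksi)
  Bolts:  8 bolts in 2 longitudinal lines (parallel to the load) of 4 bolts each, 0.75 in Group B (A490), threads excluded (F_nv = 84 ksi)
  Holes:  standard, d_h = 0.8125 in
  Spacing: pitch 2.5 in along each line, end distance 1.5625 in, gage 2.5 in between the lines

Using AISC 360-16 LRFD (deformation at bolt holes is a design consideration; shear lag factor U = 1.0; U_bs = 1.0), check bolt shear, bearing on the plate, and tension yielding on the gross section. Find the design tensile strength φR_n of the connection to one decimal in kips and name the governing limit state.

Bolt shear: A_b = π(0.75)²/4 = 0.44179 in². φR_n = 0.75 × 84 × 0.44179 × 8 × 1 = 222.7 kips.
Bearing (0.3125 in plate, F_u = 65 ksi): end bolts L_c = 1.5625 − 0.8125/2 = 1.15625, R_n = min(1.2×1.15625×0.3125×65, 2.4×0.75×0.3125×65) = 28.184 kips/bolt; interior L_c = 2.5 − 0.8125 = 1.6875, R_n = 36.563 kips/bolt. φR_n = 0.75 × (2×28.184 + 6×36.563) = 206.8 kips.
Tension yield (gross): A_g = 5.1875×0.3125 = 1.6211 in². φR_n = 0.90 × 50 × 1.6211 = 72.9 kips.
Governing: min(222.7, 206.8, 72.9) = 72.9 kips → gross-section yield.

72.9 kips (gross-section yield governs)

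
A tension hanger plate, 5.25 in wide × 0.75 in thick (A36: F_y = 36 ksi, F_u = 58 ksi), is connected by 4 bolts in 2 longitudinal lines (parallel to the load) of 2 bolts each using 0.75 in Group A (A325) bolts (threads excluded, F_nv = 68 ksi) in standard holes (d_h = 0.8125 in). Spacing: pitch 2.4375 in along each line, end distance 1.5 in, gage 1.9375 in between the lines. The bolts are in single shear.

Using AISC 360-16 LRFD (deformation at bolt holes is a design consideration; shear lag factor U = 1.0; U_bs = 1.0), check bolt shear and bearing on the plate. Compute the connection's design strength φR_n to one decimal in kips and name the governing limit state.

Bolt shear: A_b = π(0.75)²/4 = 0.44179 in². φR_n = 0.75 × 68 × 0.44179 × 4 × 1 = 90.1 kips.
Bearing (0.75 in plate, F_u = 58 ksi): end bolts L_c = 1.5 − 0.8125/2 = 1.09375, R_n = min(1.2×1.09375×0.75×58, 2.4×0.75×0.75×58) = 57.094 kips/bolt; interior L_c = 2.4375 − 0.8125 = 1.625, R_n = 78.3 kips/bolt. φR_n = 0.75 × (2×57.094 + 2×78.3) = 203.1 kips.
Governing: min(90.1, 203.1) = 90.1 kips → bolt shear.

90.1 kips (bolt shear governs)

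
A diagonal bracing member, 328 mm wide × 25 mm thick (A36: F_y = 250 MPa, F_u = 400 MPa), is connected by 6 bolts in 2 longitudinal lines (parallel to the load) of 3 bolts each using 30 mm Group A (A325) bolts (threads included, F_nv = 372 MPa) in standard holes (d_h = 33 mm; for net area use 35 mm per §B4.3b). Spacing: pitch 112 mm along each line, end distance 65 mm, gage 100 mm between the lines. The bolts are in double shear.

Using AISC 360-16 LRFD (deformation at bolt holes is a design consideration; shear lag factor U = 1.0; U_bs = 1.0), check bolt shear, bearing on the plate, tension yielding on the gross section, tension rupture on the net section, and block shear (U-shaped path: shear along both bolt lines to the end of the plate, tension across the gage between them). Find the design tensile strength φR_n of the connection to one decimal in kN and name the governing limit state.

Bolt shear: A_b = π(30)²/4 = 706.86 mm². φR_n = 0.75 × 372 × 706.86 × 6 × 2 = 2366.6 kN.
Bearing (25 mm plate, F_u = 400 MPa): end bolts L_c = 65 − 33/2 = 48.5, R_n = min(1.2×48.5×25×400, 2.4×30×25×400) = 582 kN/bolt; interior L_c = 112 − 33 = 79, R_n = 720 kN/bolt. φR_n = 0.75 × (2×582 + 4×720) = 3033.0 kN.
Tension yield (gross): A_g = 328×25 = 8200 mm². φR_n = 0.90 × 250 × 8200 = 1845.0 kN.
Tension rupture (net): A_n = (328 − 2×35)×25 = 6450 mm² (U = 1.0, A_e = A_n). φR_n = 0.75 × 400 × 6450 = 1935.0 kN.
Block shear: shear path 2×[65+2×112] = 2×289 mm, A_gv = 14450, A_nv = 2×(289 − 2.5×35)×25 = 10075 mm²; tension across gage: (100 − 1×35)×25 = 1625 mm². R_n = min(0.6×400×10075, 0.6×250×14450) + 1.0×400×1625 = min(2418, 2167.5) + 650 = 2817.5 kN. φR_n = 0.75 × 2817.5 = 2113.1 kN.
Governing: min(2366.6, 3033.0, 1845.0, 1935.0, 2113.1) = 1845.0 kN → gross-section yield.

1845.0 kN (gross-section yield governs)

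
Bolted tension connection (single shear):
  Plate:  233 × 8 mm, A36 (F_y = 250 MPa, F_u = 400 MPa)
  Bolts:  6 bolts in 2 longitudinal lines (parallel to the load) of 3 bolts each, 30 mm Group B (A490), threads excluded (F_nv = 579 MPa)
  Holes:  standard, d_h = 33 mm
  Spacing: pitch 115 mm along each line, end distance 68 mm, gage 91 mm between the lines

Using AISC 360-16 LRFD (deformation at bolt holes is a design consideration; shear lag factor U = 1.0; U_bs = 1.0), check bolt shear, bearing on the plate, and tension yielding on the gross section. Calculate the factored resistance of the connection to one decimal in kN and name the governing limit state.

Bolt shear: A_b = π(30)²/4 = 706.86 mm². φR_n = 0.75 × 579 × 706.86 × 6 × 1 = 1841.7 kN.
Bearing (8 mm plate, F_u = 400 MPa): end bolts L_c = 68 − 33/2 = 51.5, R_n = min(1.2×51.5×8×400, 2.4×30×8×400) = 197.76 kN/bolt; interior L_c = 115 − 33 = 82, R_n = 230.4 kN/bolt. φR_n = 0.75 × (2×197.76 + 4×230.4) = 987.8 kN.
Tension yield (gross): A_g = 233×8 = 1864 mm². φR_n = 0.90 × 250 × 1864 = 419.4 kN.
Governing: min(1841.7, 987.8, 419.4) = 419.4 kN → gross-section yield.

419.4 kN (gross-section yield governs)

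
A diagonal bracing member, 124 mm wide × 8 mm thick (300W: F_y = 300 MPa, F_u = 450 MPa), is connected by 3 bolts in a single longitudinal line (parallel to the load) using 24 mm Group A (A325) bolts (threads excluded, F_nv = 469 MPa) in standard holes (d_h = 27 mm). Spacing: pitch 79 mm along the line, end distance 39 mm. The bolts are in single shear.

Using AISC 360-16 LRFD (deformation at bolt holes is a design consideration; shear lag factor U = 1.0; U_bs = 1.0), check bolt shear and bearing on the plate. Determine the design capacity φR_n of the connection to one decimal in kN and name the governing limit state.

Bolt shear: A_b = π(24)²/4 = 452.39 mm². φR_n = 0.75 × 469 × 452.39 × 3 × 1 = 477.4 kN.
Bearing (8 mm plate, F_u = 450 MPa): end bolts L_c = 39 − 27/2 = 25.5, R_n = min(1.2×25.5×8×450, 2.4×24×8×450) = 110.16 kN/bolt; interior L_c = 79 − 27 = 52, R_n = 207.36 kN/bolt. φR_n = 0.75 × (1×110.16 + 2×207.36) = 393.7 kN.
Governing: min(477.4, 393.7) = 393.7 kN → bearing.

393.7 kN (bearing governs)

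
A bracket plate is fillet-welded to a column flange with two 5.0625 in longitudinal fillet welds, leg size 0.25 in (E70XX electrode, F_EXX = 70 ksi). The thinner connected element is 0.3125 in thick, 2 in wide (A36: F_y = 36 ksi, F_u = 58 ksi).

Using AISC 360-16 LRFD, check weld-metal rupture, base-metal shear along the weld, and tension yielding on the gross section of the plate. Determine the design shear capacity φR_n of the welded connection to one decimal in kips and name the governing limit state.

20.3 kips (gross-section yield governs)

Weld metal: throat = 0.707×0.25 = 0.17675 in, L = 2×5.0625 = 10.125 in. φR_n = 0.75 × 0.6 × 70 × 0.17675 × 10.125 = 56.4 kips.
Base metal shear (0.3125 in plate): yield φR_n = 1.0×0.6×36×0.3125×10.125 = 68.3 kips; rupture φR_n = 0.75×0.6×58×0.3125×10.125 = 82.6 kips; take 68.3 kips (yield).
Tension yield (gross): A_g = 2×0.3125 = 0.625 in². φR_n = 0.90 × 36 × 0.625 = 20.3 kips.
Governing: min(56.4, 68.3, 20.3) = 20.3 kips → gross-section yield.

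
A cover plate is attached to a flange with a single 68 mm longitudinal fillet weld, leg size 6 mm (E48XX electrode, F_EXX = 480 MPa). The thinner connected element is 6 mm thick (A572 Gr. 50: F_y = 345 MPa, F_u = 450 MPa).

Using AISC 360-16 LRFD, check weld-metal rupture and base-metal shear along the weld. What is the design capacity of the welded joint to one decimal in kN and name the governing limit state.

Weld metal: throat = 0.707×6 = 4.242 mm, L = 68 mm. φR_n = 0.75 × 0.6 × 480 × 4.242 × 68 = 62.3 kN.
Base metal shear (6 mm plate): yield φR_n = 1.0×0.6×345×6×68 = 84.5 kN; rupture φR_n = 0.75×0.6×450×6×68 = 82.6 kN; take 82.6 kN (rupture).
Governing: min(62.3, 82.6) = 62.3 kN → weld metal.

62.3 kN (weld metal governs)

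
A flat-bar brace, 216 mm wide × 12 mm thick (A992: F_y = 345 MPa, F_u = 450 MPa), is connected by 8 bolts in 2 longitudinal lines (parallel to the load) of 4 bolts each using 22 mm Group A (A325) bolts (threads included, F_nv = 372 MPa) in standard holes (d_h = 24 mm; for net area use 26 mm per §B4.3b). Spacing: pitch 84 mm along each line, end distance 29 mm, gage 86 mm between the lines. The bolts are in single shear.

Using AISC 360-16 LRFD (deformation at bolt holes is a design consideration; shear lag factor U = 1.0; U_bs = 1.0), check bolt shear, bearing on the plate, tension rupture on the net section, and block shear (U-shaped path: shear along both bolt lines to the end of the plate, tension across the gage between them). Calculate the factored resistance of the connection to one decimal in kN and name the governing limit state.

Bolt shear: A_b = π(22)²/4 = 380.13 mm². φR_n = 0.75 × 372 × 380.13 × 8 × 1 = 848.5 kN.
Bearing (12 mm plate, F_u = 450 MPa): end bolts L_c = 29 − 24/2 = 17, R_n = min(1.2×17×12×450, 2.4×22×12×450) = 110.16 kN/bolt; interior L_c = 84 − 24 = 60, R_n = 285.12 kN/bolt. φR_n = 0.75 × (2×110.16 + 6×285.12) = 1448.3 kN.
Tension rupture (net): A_n = (216 − 2×26)×12 = 1968 mm² (U = 1.0, A_e = A_n). φR_n = 0.75 × 450 × 1968 = 664.2 kN.
Block shear: shear path 2×[29+3×84] = 2×281 mm, A_gv = 6744, A_nv = 2×(281 − 3.5×26)×12 = 4560 mm²; tension across gage: (86 − 1×26)×12 = 720 mm². R_n = min(0.6×450×4560, 0.6×345×6744) + 1.0×450×720 = min(1231.2, 1396) + 324 = 1555.2 kN. φR_n = 0.75 × 1555.2 = 1166.4 kN.
Governing: min(848.5, 1448.3, 664.2, 1166.4) = 664.2 kN → net-section rupture.

664.2 kN (net-section rupture governs)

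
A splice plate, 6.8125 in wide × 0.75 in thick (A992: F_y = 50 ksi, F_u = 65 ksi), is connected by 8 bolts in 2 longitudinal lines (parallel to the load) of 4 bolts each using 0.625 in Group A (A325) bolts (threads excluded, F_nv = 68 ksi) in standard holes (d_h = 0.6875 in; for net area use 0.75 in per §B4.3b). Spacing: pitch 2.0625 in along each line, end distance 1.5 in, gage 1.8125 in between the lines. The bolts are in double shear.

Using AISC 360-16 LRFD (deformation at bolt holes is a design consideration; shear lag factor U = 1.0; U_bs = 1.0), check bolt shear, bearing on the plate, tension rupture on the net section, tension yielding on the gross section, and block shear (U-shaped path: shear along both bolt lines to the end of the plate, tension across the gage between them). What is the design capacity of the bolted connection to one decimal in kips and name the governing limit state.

Bolt shear: A_b = π(0.625)²/4 = 0.3068 in². φR_n = 0.75 × 68 × 0.3068 × 8 × 2 = 250.3 kips.
Bearing (0.75 in plate, F_u = 65 ksi): end bolts L_c = 1.5 − 0.6875/2 = 1.15625, R_n = min(1.2×1.15625×0.75×65, 2.4×0.625×0.75×65) = 67.641 kips/bolt; interior L_c = 2.0625 − 0.6875 = 1.375, R_n = 73.125 kips/bolt. φR_n = 0.75 × (2×67.641 + 6×73.125) = 430.5 kips.
Tension rupture (net): A_n = (6.8125 − 2×0.75)×0.75 = 3.9844 in² (U = 1.0, A_e = A_n). φR_n = 0.75 × 65 × 3.9844 = 194.2 kips.
Tension yield (gross): A_g = 6.8125×0.75 = 5.1094 in². φR_n = 0.90 × 50 × 5.1094 = 229.9 kips.
Block shear: shear path 2×[1.5+3×2.0625] = 2×7.6875 in, A_gv = 11.531, A_nv = 2×(7.6875 − 3.5×0.75)×0.75 = 7.5938 in²; tension across gage: (1.8125 − 1×0.75)×0.75 = 0.79688 in². R_n = min(0.6×65×7.5938, 0.6×50×11.531) + 1.0×65×0.79688 = min(296.16, 345.93) + 51.797 = 347.96 kips. φR_n = 0.75 × 347.96 = 261.0 kips.
Governing: min(250.3, 430.5, 194.2, 229.9, 261.0) = 194.2 kips → net-section rupture.

194.2 kips (net-section rupture governs)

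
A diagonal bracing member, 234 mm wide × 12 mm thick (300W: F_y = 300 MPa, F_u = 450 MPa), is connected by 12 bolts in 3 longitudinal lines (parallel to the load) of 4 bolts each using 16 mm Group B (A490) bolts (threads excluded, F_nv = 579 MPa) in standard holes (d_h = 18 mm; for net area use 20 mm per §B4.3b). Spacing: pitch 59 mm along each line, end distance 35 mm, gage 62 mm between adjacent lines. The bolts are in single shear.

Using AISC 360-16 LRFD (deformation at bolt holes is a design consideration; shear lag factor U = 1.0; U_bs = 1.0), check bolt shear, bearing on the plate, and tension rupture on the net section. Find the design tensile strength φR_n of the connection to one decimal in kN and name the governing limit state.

Bolt shear: A_b = π(16)²/4 = 201.06 mm². φR_n = 0.75 × 579 × 201.06 × 12 × 1 = 1047.7 kN.
Bearing (12 mm plate, F_u = 450 MPa): end bolts L_c = 35 − 18/2 = 26, R_n = min(1.2×26×12×450, 2.4×16×12×450) = 168.48 kN/bolt; interior L_c = 59 − 18 = 41, R_n = 207.36 kN/bolt. φR_n = 0.75 × (3×168.48 + 9×207.36) = 1778.8 kN.
Tension rupture (net): A_n = (234 − 3×20)×12 = 2088 mm² (U = 1.0, A_e = A_n). φR_n = 0.75 × 450 × 2088 = 704.7 kN.
Governing: min(1047.7, 1778.8, 704.7) = 704.7 kN → net-section rupture.

704.7 kN (net-section rupture governs)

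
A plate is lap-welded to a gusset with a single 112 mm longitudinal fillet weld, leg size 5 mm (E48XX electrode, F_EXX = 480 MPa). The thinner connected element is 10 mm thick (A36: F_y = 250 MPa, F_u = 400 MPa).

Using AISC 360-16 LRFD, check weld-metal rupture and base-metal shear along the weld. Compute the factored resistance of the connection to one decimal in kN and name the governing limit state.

Weld metal: throat = 0.707×5 = 3.535 mm, L = 112 mm. φR_n = 0.75 × 0.6 × 480 × 3.535 × 112 = 85.5 kN.
Base metal shear (10 mm plate): yield φR_n = 1.0×0.6×250×10×112 = 168.0 kN; rupture φR_n = 0.75×0.6×400×10×112 = 201.6 kN; take 168.0 kN (yield).
Governing: min(85.5, 168.0) = 85.5 kN → weld metal.

85.5 kN (weld metal governs)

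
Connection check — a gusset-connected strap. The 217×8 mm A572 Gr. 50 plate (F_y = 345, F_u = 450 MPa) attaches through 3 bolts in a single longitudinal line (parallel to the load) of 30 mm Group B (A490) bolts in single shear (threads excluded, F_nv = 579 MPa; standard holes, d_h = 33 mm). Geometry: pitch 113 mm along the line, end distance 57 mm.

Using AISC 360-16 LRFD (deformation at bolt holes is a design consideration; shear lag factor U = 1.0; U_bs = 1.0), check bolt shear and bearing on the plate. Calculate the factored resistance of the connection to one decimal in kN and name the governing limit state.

Bolt shear: A_b = π(30)²/4 = 706.86 mm². φR_n = 0.75 × 579 × 706.86 × 3 × 1 = 920.9 kN.
Bearing (8 mm plate, F_u = 450 MPa): end bolts L_c = 57 − 33/2 = 40.5, R_n = min(1.2×40.5×8×450, 2.4×30×8×450) = 174.96 kN/bolt; interior L_c = 113 − 33 = 80, R_n = 259.2 kN/bolt. φR_n = 0.75 × (1×174.96 + 2×259.2) = 520.0 kN.
Governing: min(920.9, 520.0) = 520.0 kN → bearing.

520.0 kN (bearing governs)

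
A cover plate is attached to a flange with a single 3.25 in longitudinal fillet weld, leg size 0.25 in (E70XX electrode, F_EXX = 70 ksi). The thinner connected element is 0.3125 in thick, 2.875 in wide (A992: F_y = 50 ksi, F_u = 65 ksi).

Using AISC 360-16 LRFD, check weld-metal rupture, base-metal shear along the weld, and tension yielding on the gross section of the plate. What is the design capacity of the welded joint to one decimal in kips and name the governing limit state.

Weld metal: throat = 0.707×0.25 = 0.17675 in, L = 3.25 in. φR_n = 0.75 × 0.6 × 70 × 0.17675 × 3.25 = 18.1 kips.
Base metal shear (0.3125 in plate): yield φR_n = 1.0×0.6×50×0.3125×3.25 = 30.5 kips; rupture φR_n = 0.75×0.6×65×0.3125×3.25 = 29.7 kips; take 29.7 kips (rupture).
Tension yield (gross): A_g = 2.875×0.3125 = 0.89844 in². φR_n = 0.90 × 50 × 0.89844 = 40.4 kips.
Governing: min(18.1, 29.7, 40.4) = 18.1 kips → weld metal.

18.1 kips (weld metal governs)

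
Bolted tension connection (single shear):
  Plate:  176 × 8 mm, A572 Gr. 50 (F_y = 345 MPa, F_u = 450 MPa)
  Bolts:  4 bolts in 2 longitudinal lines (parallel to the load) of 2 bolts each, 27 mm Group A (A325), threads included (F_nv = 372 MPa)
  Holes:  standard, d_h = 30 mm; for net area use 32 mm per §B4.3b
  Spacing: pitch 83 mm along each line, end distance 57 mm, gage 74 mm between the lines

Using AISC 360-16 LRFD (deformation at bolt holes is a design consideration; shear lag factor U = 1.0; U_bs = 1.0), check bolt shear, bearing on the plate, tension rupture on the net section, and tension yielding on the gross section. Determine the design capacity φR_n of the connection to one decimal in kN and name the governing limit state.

302.4 kN (net-section rupture governs)

Bolt shear: A_b = π(27)²/4 = 572.56 mm². φR_n = 0.75 × 372 × 572.56 × 4 × 1 = 639.0 kN.
Bearing (8 mm plate, F_u = 450 MPa): end bolts L_c = 57 − 30/2 = 42, R_n = min(1.2×42×8×450, 2.4×27×8×450) = 181.44 kN/bolt; interior L_c = 83 − 30 = 53, R_n = 228.96 kN/bolt. φR_n = 0.75 × (2×181.44 + 2×228.96) = 615.6 kN.
Tension rupture (net): A_n = (176 − 2×32)×8 = 896 mm² (U = 1.0, A_e = A_n). φR_n = 0.75 × 450 × 896 = 302.4 kN.
Tension yield (gross): A_g = 176×8 = 1408 mm². φR_n = 0.90 × 345 × 1408 = 437.2 kN.
Governing: min(639.0, 615.6, 302.4, 437.2) = 302.4 kN → net-section rupture.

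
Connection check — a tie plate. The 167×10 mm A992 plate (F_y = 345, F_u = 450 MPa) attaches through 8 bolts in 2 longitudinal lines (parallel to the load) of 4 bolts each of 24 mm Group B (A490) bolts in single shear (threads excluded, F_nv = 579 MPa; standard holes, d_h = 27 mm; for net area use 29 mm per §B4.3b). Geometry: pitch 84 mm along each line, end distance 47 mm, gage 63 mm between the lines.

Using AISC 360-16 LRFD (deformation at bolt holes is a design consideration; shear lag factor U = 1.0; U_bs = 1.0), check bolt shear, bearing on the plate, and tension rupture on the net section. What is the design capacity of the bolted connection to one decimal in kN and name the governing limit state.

367.9 kN (net-section rupture governs)

Bolt shear: A_b = π(24)²/4 = 452.39 mm². φR_n = 0.75 × 579 × 452.39 × 8 × 1 = 1571.6 kN.
Bearing (10 mm plate, F_u = 450 MPa): end bolts L_c = 47 − 27/2 = 33.5, R_n = min(1.2×33.5×10×450, 2.4×24×10×450) = 180.9 kN/bolt; interior L_c = 84 − 27 = 57, R_n = 259.2 kN/bolt. φR_n = 0.75 × (2×180.9 + 6×259.2) = 1437.8 kN.
Tension rupture (net): A_n = (167 − 2×29)×10 = 1090 mm² (U = 1.0, A_e = A_n). φR_n = 0.75 × 450 × 1090 = 367.9 kN.
Governing: min(1571.6, 1437.8, 367.9) = 367.9 kN → net-section rupture.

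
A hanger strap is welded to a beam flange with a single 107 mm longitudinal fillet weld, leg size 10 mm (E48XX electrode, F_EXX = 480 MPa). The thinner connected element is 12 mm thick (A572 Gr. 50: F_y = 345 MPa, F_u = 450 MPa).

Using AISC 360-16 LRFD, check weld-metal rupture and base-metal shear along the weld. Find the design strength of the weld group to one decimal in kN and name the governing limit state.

163.4 kN (weld metal governs)

Weld metal: throat = 0.707×10 = 7.07 mm, L = 107 mm. φR_n = 0.75 × 0.6 × 480 × 7.07 × 107 = 163.4 kN.
Base metal shear (12 mm plate): yield φR_n = 1.0×0.6×345×12×107 = 265.8 kN; rupture φR_n = 0.75×0.6×450×12×107 = 260.0 kN; take 260.0 kN (rupture).
Governing: min(163.4, 260.0) = 163.4 kN → weld metal.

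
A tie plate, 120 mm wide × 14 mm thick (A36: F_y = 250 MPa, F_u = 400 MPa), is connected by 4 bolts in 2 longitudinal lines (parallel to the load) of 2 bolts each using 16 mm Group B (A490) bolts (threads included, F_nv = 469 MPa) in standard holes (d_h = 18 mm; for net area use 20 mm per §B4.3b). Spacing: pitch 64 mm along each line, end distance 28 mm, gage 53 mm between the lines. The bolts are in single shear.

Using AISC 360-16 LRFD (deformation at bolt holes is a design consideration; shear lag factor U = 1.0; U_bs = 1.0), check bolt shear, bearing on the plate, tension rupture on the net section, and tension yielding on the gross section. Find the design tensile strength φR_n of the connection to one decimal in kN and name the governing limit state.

Bolt shear: A_b = π(16)²/4 = 201.06 mm². φR_n = 0.75 × 469 × 201.06 × 4 × 1 = 282.9 kN.
Bearing (14 mm plate, F_u = 400 MPa): end bolts L_c = 28 − 18/2 = 19, R_n = min(1.2×19×14×400, 2.4×16×14×400) = 127.68 kN/bolt; interior L_c = 64 − 18 = 46, R_n = 215.04 kN/bolt. φR_n = 0.75 × (2×127.68 + 2×215.04) = 514.1 kN.
Tension rupture (net): A_n = (120 − 2×20)×14 = 1120 mm² (U = 1.0, A_e = A_n). φR_n = 0.75 × 400 × 1120 = 336.0 kN.
Tension yield (gross): A_g = 120×14 = 1680 mm². φR_n = 0.90 × 250 × 1680 = 378.0 kN.
Governing: min(282.9, 514.1, 336.0, 378.0) = 282.9 kN → bolt shear.

282.9 kN (bolt shear governs)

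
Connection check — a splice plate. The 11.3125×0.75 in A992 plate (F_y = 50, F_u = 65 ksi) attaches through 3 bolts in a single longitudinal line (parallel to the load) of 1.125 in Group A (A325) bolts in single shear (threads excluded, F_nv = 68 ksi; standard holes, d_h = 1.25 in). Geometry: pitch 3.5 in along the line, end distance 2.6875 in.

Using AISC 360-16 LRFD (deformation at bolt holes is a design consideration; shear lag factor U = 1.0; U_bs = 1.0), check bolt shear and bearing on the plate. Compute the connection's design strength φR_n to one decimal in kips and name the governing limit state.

152.1 kips (bolt shear governs)

Bolt shear: A_b = π(1.125)²/4 = 0.99402 in². φR_n = 0.75 × 68 × 0.99402 × 3 × 1 = 152.1 kips.
Bearing (0.75 in plate, F_u = 65 ksi): end bolts L_c = 2.6875 − 1.25/2 = 2.0625, R_n = min(1.2×2.0625×0.75×65, 2.4×1.125×0.75×65) = 120.66 kips/bolt; interior L_c = 3.5 − 1.25 = 2.25, R_n = 131.63 kips/bolt. φR_n = 0.75 × (1×120.66 + 2×131.63) = 287.9 kips.
Governing: min(152.1, 287.9) = 152.1 kips → bolt shear.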